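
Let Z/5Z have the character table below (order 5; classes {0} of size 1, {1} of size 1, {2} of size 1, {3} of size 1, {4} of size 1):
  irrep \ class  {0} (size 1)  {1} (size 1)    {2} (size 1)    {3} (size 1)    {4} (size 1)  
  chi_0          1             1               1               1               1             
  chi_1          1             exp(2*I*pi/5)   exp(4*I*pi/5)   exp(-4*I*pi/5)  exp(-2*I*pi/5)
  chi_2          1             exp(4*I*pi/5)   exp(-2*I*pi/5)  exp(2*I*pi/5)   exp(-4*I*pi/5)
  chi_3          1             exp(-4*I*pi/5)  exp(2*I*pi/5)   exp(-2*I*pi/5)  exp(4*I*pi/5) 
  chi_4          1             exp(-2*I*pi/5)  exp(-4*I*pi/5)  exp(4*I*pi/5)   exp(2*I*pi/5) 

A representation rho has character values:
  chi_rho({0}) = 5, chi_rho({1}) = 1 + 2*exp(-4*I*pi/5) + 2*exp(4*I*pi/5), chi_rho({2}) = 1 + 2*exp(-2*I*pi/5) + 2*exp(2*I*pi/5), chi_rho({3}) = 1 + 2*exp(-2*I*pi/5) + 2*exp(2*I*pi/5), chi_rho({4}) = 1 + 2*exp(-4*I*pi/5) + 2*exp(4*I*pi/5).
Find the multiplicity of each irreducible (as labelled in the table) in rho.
Multiplicities: chi_0: 1, chi_1: 0, chi_2: 2, chi_3: 2, chi_4: 0.

Reasoning: Use <chi_rho, chi> = (1/|G|) sum_C |C| * chi_rho(C) * conj(chi(C)) with |G| = 5 for each irreducible chi in the table:
  <chi_rho, chi_0> = (1/5)[1*(5)*conj(1) + 1*(1 + 2*exp(-4*I*pi/5) + 2*exp(4*I*pi/5))*conj(1) + 1*(1 + 2*exp(-2*I*pi/5) + 2*exp(2*I*pi/5))*conj(1) + 1*(1 + 2*exp(-2*I*pi/5) + 2*exp(2*I*pi/5))*conj(1) + 1*(1 + 2*exp(-4*I*pi/5) + 2*exp(4*I*pi/5))*conj(1)]
      = (1/5)[(5) + (1 + 2*exp(-4*I*pi/5) + 2*exp(4*I*pi/5)) + (1 + 2*exp(-2*I*pi/5) + 2*exp(2*I*pi/5)) + (1 + 2*exp(-2*I*pi/5) + 2*exp(2*I*pi/5)) + (1 + 2*exp(-4*I*pi/5) + 2*exp(4*I*pi/5))] = 5/5 = 1
  <chi_rho, chi_1> = (1/5)[1*(5)*conj(1) + 1*(1 + 2*exp(-4*I*pi/5) + 2*exp(4*I*pi/5))*conj(exp(2*I*pi/5)) + 1*(1 + 2*exp(-2*I*pi/5) + 2*exp(2*I*pi/5))*conj(exp(4*I*pi/5)) + 1*(1 + 2*exp(-2*I*pi/5) + 2*exp(2*I*pi/5))*conj(exp(-4*I*pi/5)) + 1*(1 + 2*exp(-4*I*pi/5) + 2*exp(4*I*pi/5))*conj(exp(-2*I*pi/5))]
      = (1/5)[(5) + (exp(-2*I*pi/5) + 2*exp(4*I*pi/5) + 2*exp(2*I*pi/5)) + (2*exp(-2*I*pi/5) + exp(-4*I*pi/5) + 2*exp(4*I*pi/5)) + (2*exp(-4*I*pi/5) + exp(4*I*pi/5) + 2*exp(2*I*pi/5)) + (2*exp(-2*I*pi/5) + 2*exp(-4*I*pi/5) + exp(2*I*pi/5))] = 0/5 = 0
  <chi_rho, chi_2> = (1/5)[1*(5)*conj(1) + 1*(1 + 2*exp(-4*I*pi/5) + 2*exp(4*I*pi/5))*conj(exp(4*I*pi/5)) + 1*(1 + 2*exp(-2*I*pi/5) + 2*exp(2*I*pi/5))*conj(exp(-2*I*pi/5)) + 1*(1 + 2*exp(-2*I*pi/5) + 2*exp(2*I*pi/5))*conj(exp(2*I*pi/5)) + 1*(1 + 2*exp(-4*I*pi/5) + 2*exp(4*I*pi/5))*conj(exp(-4*I*pi/5))]
      = (1/5)[(5) + (2 + exp(-4*I*pi/5) + 2*exp(2*I*pi/5)) + (2 + exp(2*I*pi/5) + 2*exp(4*I*pi/5)) + (2 + 2*exp(-4*I*pi/5) + exp(-2*I*pi/5)) + (2 + 2*exp(-2*I*pi/5) + exp(4*I*pi/5))] = 10/5 = 2
  <chi_rho, chi_3> = (1/5)[1*(5)*conj(1) + 1*(1 + 2*exp(-4*I*pi/5) + 2*exp(4*I*pi/5))*conj(exp(-4*I*pi/5)) + 1*(1 + 2*exp(-2*I*pi/5) + 2*exp(2*I*pi/5))*conj(exp(2*I*pi/5)) + 1*(1 + 2*exp(-2*I*pi/5) + 2*exp(2*I*pi/5))*conj(exp(-2*I*pi/5)) + 1*(1 + 2*exp(-4*I*pi/5) + 2*exp(4*I*pi/5))*conj(exp(4*I*pi/5))]
      = (1/5)[(5) + (2 + 2*exp(-2*I*pi/5) + exp(4*I*pi/5)) + (2 + 2*exp(-4*I*pi/5) + exp(-2*I*pi/5)) + (2 + exp(2*I*pi/5) + 2*exp(4*I*pi/5)) + (2 + exp(-4*I*pi/5) + 2*exp(2*I*pi/5))] = 10/5 = 2
  <chi_rho, chi_4> = (1/5)[1*(5)*conj(1) + 1*(1 + 2*exp(-4*I*pi/5) + 2*exp(4*I*pi/5))*conj(exp(-2*I*pi/5)) + 1*(1 + 2*exp(-2*I*pi/5) + 2*exp(2*I*pi/5))*conj(exp(-4*I*pi/5)) + 1*(1 + 2*exp(-2*I*pi/5) + 2*exp(2*I*pi/5))*conj(exp(4*I*pi/5)) + 1*(1 + 2*exp(-4*I*pi/5) + 2*exp(4*I*pi/5))*conj(exp(2*I*pi/5))]
      = (1/5)[(5) + (2*exp(-2*I*pi/5) + 2*exp(-4*I*pi/5) + exp(2*I*pi/5)) + (2*exp(-4*I*pi/5) + exp(4*I*pi/5) + 2*exp(2*I*pi/5)) + (2*exp(-2*I*pi/5) + exp(-4*I*pi/5) + 2*exp(4*I*pi/5)) + (exp(-2*I*pi/5) + 2*exp(4*I*pi/5) + 2*exp(2*I*pi/5))] = 0/5 = 0
(Exp terms are combined using exp(i*s)*conj(exp(i*t)) = exp(i*(s-t)), and sums of them are collapsed using the identity that for every m > 1 the m distinct m-th roots of unity sum to 0, e.g. 1 + exp(2*I*pi/3) + exp(-2*I*pi/3) = 0.)
Dimension check: dim(rho) = sum (mult * dim) = 1*1 + 0*1 + 2*1 + 2*1 + 0*1 = 5 = chi_rho(e) = 5.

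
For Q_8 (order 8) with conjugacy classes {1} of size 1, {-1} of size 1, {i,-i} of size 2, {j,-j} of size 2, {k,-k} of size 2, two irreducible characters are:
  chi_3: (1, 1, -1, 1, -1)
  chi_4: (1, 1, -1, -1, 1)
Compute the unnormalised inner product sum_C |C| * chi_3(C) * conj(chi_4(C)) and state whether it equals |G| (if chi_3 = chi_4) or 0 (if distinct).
Sum = 0; so <chi_3, chi_4> = 0 (distinct irreducibles are orthogonal).

Justification: Compute term by term over conjugacy classes (|C| * chi_3(C) * conj(chi_4(C))):
  1*(1)*conj(1) + 1*(1)*conj(1) + 2*(-1)*conj(-1) + 2*(1)*conj(-1) + 2*(-1)*conj(1)
  = (1) + (1) + (2) + (-2) + (-2)
  = 0.
Dividing by |G| = 8 gives 0/8 = 0, matching the row-orthogonality relation <chi_3, chi_4> = [chi_3 = chi_4].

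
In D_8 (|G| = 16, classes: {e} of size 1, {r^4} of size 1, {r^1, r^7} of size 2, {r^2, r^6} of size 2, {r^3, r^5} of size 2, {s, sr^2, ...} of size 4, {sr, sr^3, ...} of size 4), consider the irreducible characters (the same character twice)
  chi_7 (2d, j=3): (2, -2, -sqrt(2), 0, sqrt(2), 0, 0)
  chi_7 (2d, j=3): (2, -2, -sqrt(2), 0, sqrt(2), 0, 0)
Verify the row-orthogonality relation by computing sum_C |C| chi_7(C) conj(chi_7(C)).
Sum = 16 = |G| = 16; so <chi_7, chi_7> = 1 (norm-1 confirms irreducibility).

Compute term by term over conjugacy classes (|C| * chi_7(C) * conj(chi_7(C))):
  1*(2)*conj(2) + 1*(-2)*conj(-2) + 2*(-sqrt(2))*conj(-sqrt(2)) + 2*(0)*conj(0) + 2*(sqrt(2))*conj(sqrt(2)) + 4*(0)*conj(0) + 4*(0)*conj(0)
  = (4) + (4) + (4) + (0) + (4) + (0) + (0)
  = 16.
Dividing by |G| = 16 gives 16/16 = 1, matching the row-orthogonality relation <chi_7, chi_7> = [chi_7 = chi_7].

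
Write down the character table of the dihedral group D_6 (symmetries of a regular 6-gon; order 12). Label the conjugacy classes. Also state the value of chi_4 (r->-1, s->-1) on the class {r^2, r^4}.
Conjugacy classes: {e} of size 1, {r^3} of size 1, {r^1, r^5} of size 2, {r^2, r^4} of size 2, {s, sr^2, ...} of size 3, {sr, sr^3, ...} of size 3.
Character table:
  irrep \ class              {e} (size 1)  {r^3} (size 1)  {r^1, r^5} (size 2)  {r^2, r^4} (size 2)  {s, sr^2, ...} (size 3)  {sr, sr^3, ...} (size 3)
  chi_1 (triv)               1             1               1                    1                    1                        1                       
  chi_2 (sign: r->1, s->-1)  1             1               1                    1                    -1                       -1                      
  chi_3 (r->-1, s->1)        1             -1              -1                   1                    1                        -1                      
  chi_4 (r->-1, s->-1)       1             -1              -1                   1                    -1                       1                       
  chi_5 (2d, j=1)            2             -2              1                    -1                   0                        0                       
  chi_6 (2d, j=2)            2             2               -1                   -1                   0                        0                       

Spot check: chi_4 (r->-1, s->-1) on {r^2, r^4} = 1.

Justification: D_6 has order 2*6 = 12 with 6 conjugacy classes, hence 6 irreducibles. Sum of squared dims 1 + 1 + 1 + 1 + 4 + 4 = 12 = |G|. Linear characters come from the abelianisation; the 2-dimensional irreps have character r^k -> 2*cos(2*pi*j*k/6), reflections -> 0.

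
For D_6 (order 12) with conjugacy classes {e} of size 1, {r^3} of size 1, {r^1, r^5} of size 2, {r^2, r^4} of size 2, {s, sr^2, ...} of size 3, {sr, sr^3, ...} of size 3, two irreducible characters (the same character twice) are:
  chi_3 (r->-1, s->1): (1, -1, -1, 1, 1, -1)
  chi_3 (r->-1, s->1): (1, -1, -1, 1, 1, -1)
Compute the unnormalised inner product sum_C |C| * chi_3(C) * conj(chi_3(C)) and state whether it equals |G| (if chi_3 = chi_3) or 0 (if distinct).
Sum = 12 = |G| = 12; so <chi_3, chi_3> = 1 (norm-1 confirms irreducibility).

Derivation: Compute term by term over conjugacy classes (|C| * chi_3(C) * conj(chi_3(C))):
  1*(1)*conj(1) + 1*(-1)*conj(-1) + 2*(-1)*conj(-1) + 2*(1)*conj(1) + 3*(1)*conj(1) + 3*(-1)*conj(-1)
  = (1) + (1) + (2) + (2) + (3) + (3)
  = 12.
Dividing by |G| = 12 gives 12/12 = 1, matching the row-orthogonality relation <chi_3, chi_3> = [chi_3 = chi_3].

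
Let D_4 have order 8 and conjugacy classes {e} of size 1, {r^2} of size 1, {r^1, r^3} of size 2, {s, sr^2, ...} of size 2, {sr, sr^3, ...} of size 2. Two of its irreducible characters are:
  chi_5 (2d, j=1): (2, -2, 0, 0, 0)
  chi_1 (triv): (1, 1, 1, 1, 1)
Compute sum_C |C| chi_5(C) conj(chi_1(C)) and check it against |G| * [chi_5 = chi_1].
Sum = 0; so <chi_5, chi_1> = 0 (distinct irreducibles are orthogonal).

Working: Compute term by term over conjugacy classes (|C| * chi_5(C) * conj(chi_1(C))):
  1*(2)*conj(1) + 1*(-2)*conj(1) + 2*(0)*conj(1) + 2*(0)*conj(1) + 2*(0)*conj(1)
  = (2) + (-2) + (0) + (0) + (0)
  = 0.
Dividing by |G| = 8 gives 0/8 = 0, matching the row-orthogonality relation <chi_5, chi_1> = [chi_5 = chi_1].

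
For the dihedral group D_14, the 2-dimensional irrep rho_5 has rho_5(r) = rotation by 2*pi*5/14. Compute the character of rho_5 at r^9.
chi_{rho_5}(r^9) = 2*cos(2*pi*5*9/14) = 2*cos(45*pi/7)

Solution. rho_5(r^9) is rotation by angle 2*pi*5*9/14, whose trace is 2*cos(2*pi*5*9/14) = 2*cos(45*pi/7).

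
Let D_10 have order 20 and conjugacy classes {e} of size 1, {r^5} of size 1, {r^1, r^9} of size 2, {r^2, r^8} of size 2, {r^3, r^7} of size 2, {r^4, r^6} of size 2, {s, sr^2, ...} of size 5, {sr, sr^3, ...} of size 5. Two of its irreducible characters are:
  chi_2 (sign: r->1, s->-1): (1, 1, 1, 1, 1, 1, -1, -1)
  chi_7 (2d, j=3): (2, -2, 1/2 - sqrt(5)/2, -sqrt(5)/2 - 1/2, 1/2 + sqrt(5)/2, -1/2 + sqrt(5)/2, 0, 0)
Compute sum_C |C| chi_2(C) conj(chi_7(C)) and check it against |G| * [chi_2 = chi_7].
Sum = 0; so <chi_2, chi_7> = 0 (distinct irreducibles are orthogonal).

Argument: Compute term by term over conjugacy classes (|C| * chi_2(C) * conj(chi_7(C))):
  1*(1)*conj(2) + 1*(1)*conj(-2) + 2*(1)*conj(1/2 - sqrt(5)/2) + 2*(1)*conj(-sqrt(5)/2 - 1/2) + 2*(1)*conj(1/2 + sqrt(5)/2) + 2*(1)*conj(-1/2 + sqrt(5)/2) + 5*(-1)*conj(0) + 5*(-1)*conj(0)
  = (2) + (-2) + (1 - sqrt(5)) + (-sqrt(5) - 1) + (1 + sqrt(5)) + (-1 + sqrt(5)) + (0) + (0)
  = 0.
Dividing by |G| = 20 gives 0/20 = 0, matching the row-orthogonality relation <chi_2, chi_7> = [chi_2 = chi_7].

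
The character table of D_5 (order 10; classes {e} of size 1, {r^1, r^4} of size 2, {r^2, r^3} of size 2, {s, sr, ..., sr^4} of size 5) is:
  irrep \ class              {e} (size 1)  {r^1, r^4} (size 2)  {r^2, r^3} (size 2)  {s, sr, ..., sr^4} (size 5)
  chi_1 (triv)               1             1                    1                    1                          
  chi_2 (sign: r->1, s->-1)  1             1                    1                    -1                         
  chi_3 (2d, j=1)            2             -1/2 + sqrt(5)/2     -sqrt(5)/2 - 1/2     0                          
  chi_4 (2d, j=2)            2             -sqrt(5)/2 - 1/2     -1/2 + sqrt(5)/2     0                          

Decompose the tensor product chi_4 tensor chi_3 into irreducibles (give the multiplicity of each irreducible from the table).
chi_4 tensor chi_3 = chi_3 + chi_4 (all other irreducibles have multiplicity 0).

Argument: The character of a tensor product is the pointwise product (chi_4 * chi_3)(C) = chi_4(C) * chi_3(C):
  {e}: (2)*(2), {r^1, r^4}: (-sqrt(5)/2 - 1/2)*(-1/2 + sqrt(5)/2), {r^2, r^3}: (-1/2 + sqrt(5)/2)*(-sqrt(5)/2 - 1/2), {s, sr, ..., sr^4}: (0)*(0)
so (chi_4 * chi_3) takes values
  {e} -> 4, {r^1, r^4} -> -1, {r^2, r^3} -> -1, {s, sr, ..., sr^4} -> 0.
Now take the inner product of this character with each irreducible chi from the table, <chi_4*chi_3, chi> = (1/10) sum_C |C| (chi_4*chi_3)(C) conj(chi(C)):
  <chi_4*chi_3, chi_1> = (1/10)[1*(4)*conj(1) + 2*(-1)*conj(1) + 2*(-1)*conj(1) + 5*(0)*conj(1)]
      = (1/10)[(4) + (-2) + (-2) + (0)] = 0/10 = 0
  <chi_4*chi_3, chi_2> = (1/10)[1*(4)*conj(1) + 2*(-1)*conj(1) + 2*(-1)*conj(1) + 5*(0)*conj(-1)]
      = (1/10)[(4) + (-2) + (-2) + (0)] = 0/10 = 0
  <chi_4*chi_3, chi_3> = (1/10)[1*(4)*conj(2) + 2*(-1)*conj(-1/2 + sqrt(5)/2) + 2*(-1)*conj(-sqrt(5)/2 - 1/2) + 5*(0)*conj(0)]
      = (1/10)[(8) + (1 - sqrt(5)) + (1 + sqrt(5)) + (0)] = 10/10 = 1
  <chi_4*chi_3, chi_4> = (1/10)[1*(4)*conj(2) + 2*(-1)*conj(-sqrt(5)/2 - 1/2) + 2*(-1)*conj(-1/2 + sqrt(5)/2) + 5*(0)*conj(0)]
      = (1/10)[(8) + (1 + sqrt(5)) + (1 - sqrt(5)) + (0)] = 10/10 = 1
Hence the multiplicities are chi_3: 1, chi_4: 1. Dimension check: dim(chi_4)*dim(chi_3) = 2*2 = 4 and sum (mult * dim) = 1*2 + 1*2 = 4.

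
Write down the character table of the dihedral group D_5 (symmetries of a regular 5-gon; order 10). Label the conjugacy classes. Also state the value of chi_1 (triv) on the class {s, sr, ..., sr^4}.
Conjugacy classes: {e} of size 1, {r^1, r^4} of size 2, {r^2, r^3} of size 2, {s, sr, ..., sr^4} of size 5.
Character table:
  irrep \ class              {e} (size 1)  {r^1, r^4} (size 2)  {r^2, r^3} (size 2)  {s, sr, ..., sr^4} (size 5)
  chi_1 (triv)               1             1                    1                    1                          
  chi_2 (sign: r->1, s->-1)  1             1                    1                    -1                         
  chi_3 (2d, j=1)            2             -1/2 + sqrt(5)/2     -sqrt(5)/2 - 1/2     0                          
  chi_4 (2d, j=2)            2             -sqrt(5)/2 - 1/2     -1/2 + sqrt(5)/2     0                          

Spot check: chi_1 (triv) on {s, sr, ..., sr^4} = 1.

Why: D_5 has order 2*5 = 10 with 4 conjugacy classes, hence 4 irreducibles. Sum of squared dims 1 + 1 + 4 + 4 = 10 = |G|. Linear characters come from the abelianisation; the 2-dimensional irreps have character r^k -> 2*cos(2*pi*j*k/5), reflections -> 0.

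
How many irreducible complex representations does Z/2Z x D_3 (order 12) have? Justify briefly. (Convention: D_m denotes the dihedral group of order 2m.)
6

Reasoning: The number of irreducible complex representations of a finite group equals its number of conjugacy classes. For a direct product, #classes(G x H) = #classes(G) * #classes(H). Z/2Z has 2 classes (abelian), D_3 has 3 classes, so 2 * 3 = 6, so Z/2Z x D_3 (order 12) has exactly 6 irreducible complex representations.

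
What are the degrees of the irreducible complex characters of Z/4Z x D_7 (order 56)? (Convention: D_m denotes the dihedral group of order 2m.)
Dimensions: 1, 1, 1, 1, 1, 1, 1, 1, 2, 2, 2, 2, 2, 2, 2, 2, 2, 2, 2, 2

Why: There are 20 irreducibles (= number of conjugacy classes). Their dimensions d_i satisfy sum d_i^2 = |G| = 56: 1 + 1 + 1 + 1 + 1 + 1 + 1 + 1 + 4 + 4 + 4 + 4 + 4 + 4 + 4 + 4 + 4 + 4 + 4 + 4 = 56. (For the product with Z/4Z: each of the 4 1-dim characters of Z/4Z tensors with each irrep of D_7, giving 4 copies of each D_7-dimension.)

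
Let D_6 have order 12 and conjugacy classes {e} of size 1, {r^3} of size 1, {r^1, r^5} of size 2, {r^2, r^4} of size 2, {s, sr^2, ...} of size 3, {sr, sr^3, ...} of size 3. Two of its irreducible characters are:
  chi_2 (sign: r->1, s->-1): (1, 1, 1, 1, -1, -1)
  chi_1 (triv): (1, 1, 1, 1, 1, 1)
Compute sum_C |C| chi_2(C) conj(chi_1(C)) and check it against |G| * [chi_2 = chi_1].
Sum = 0; so <chi_2, chi_1> = 0 (distinct irreducibles are orthogonal).

Argument: Compute term by term over conjugacy classes (|C| * chi_2(C) * conj(chi_1(C))):
  1*(1)*conj(1) + 1*(1)*conj(1) + 2*(1)*conj(1) + 2*(1)*conj(1) + 3*(-1)*conj(1) + 3*(-1)*conj(1)
  = (1) + (1) + (2) + (2) + (-3) + (-3)
  = 0.
Dividing by |G| = 12 gives 0/12 = 0, matching the row-orthogonality relation <chi_2, chi_1> = [chi_2 = chi_1].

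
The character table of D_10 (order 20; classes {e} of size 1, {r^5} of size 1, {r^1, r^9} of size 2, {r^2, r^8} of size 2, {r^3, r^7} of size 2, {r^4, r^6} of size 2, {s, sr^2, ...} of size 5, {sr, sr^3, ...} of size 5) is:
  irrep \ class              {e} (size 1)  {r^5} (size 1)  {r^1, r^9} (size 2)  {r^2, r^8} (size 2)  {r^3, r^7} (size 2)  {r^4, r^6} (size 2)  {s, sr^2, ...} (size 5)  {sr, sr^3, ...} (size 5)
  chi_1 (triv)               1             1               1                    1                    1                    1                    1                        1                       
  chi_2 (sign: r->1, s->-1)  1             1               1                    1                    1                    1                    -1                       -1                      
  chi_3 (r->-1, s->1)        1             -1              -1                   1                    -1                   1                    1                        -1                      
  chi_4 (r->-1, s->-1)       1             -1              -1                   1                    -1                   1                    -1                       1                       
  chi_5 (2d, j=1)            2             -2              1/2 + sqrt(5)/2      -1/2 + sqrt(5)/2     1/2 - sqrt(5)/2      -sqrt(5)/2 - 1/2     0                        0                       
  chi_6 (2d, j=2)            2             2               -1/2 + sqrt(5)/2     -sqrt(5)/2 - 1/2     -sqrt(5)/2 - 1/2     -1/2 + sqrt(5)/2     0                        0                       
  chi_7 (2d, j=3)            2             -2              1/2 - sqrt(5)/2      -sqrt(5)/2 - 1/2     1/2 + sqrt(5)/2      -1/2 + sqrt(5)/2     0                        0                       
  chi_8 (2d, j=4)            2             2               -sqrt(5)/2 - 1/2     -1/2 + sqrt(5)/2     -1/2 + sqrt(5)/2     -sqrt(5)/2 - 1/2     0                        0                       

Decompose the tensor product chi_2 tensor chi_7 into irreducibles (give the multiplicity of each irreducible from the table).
chi_2 tensor chi_7 = chi_7 (all other irreducibles have multiplicity 0).

The character of a tensor product is the pointwise product (chi_2 * chi_7)(C) = chi_2(C) * chi_7(C):
  {e}: (1)*(2), {r^5}: (1)*(-2), {r^1, r^9}: (1)*(1/2 - sqrt(5)/2), {r^2, r^8}: (1)*(-sqrt(5)/2 - 1/2), {r^3, r^7}: (1)*(1/2 + sqrt(5)/2), {r^4, r^6}: (1)*(-1/2 + sqrt(5)/2), {s, sr^2, ...}: (-1)*(0), {sr, sr^3, ...}: (-1)*(0)
so (chi_2 * chi_7) takes values
  {e} -> 2, {r^5} -> -2, {r^1, r^9} -> 1/2 - sqrt(5)/2, {r^2, r^8} -> -sqrt(5)/2 - 1/2, {r^3, r^7} -> 1/2 + sqrt(5)/2, {r^4, r^6} -> -1/2 + sqrt(5)/2, {s, sr^2, ...} -> 0, {sr, sr^3, ...} -> 0.
Now take the inner product of this character with each irreducible chi from the table, <chi_2*chi_7, chi> = (1/20) sum_C |C| (chi_2*chi_7)(C) conj(chi(C)):
  <chi_2*chi_7, chi_1> = (1/20)[1*(2)*conj(1) + 1*(-2)*conj(1) + 2*(1/2 - sqrt(5)/2)*conj(1) + 2*(-sqrt(5)/2 - 1/2)*conj(1) + 2*(1/2 + sqrt(5)/2)*conj(1) + 2*(-1/2 + sqrt(5)/2)*conj(1) + 5*(0)*conj(1) + 5*(0)*conj(1)]
      = (1/20)[(2) + (-2) + (1 - sqrt(5)) + (-sqrt(5) - 1) + (1 + sqrt(5)) + (-1 + sqrt(5)) + (0) + (0)] = 0/20 = 0
  <chi_2*chi_7, chi_2> = (1/20)[1*(2)*conj(1) + 1*(-2)*conj(1) + 2*(1/2 - sqrt(5)/2)*conj(1) + 2*(-sqrt(5)/2 - 1/2)*conj(1) + 2*(1/2 + sqrt(5)/2)*conj(1) + 2*(-1/2 + sqrt(5)/2)*conj(1) + 5*(0)*conj(-1) + 5*(0)*conj(-1)]
      = (1/20)[(2) + (-2) + (1 - sqrt(5)) + (-sqrt(5) - 1) + (1 + sqrt(5)) + (-1 + sqrt(5)) + (0) + (0)] = 0/20 = 0
  <chi_2*chi_7, chi_3> = (1/20)[1*(2)*conj(1) + 1*(-2)*conj(-1) + 2*(1/2 - sqrt(5)/2)*conj(-1) + 2*(-sqrt(5)/2 - 1/2)*conj(1) + 2*(1/2 + sqrt(5)/2)*conj(-1) + 2*(-1/2 + sqrt(5)/2)*conj(1) + 5*(0)*conj(1) + 5*(0)*conj(-1)]
      = (1/20)[(2) + (2) + (-1 + sqrt(5)) + (-sqrt(5) - 1) + (-sqrt(5) - 1) + (-1 + sqrt(5)) + (0) + (0)] = 0/20 = 0
  <chi_2*chi_7, chi_4> = (1/20)[1*(2)*conj(1) + 1*(-2)*conj(-1) + 2*(1/2 - sqrt(5)/2)*conj(-1) + 2*(-sqrt(5)/2 - 1/2)*conj(1) + 2*(1/2 + sqrt(5)/2)*conj(-1) + 2*(-1/2 + sqrt(5)/2)*conj(1) + 5*(0)*conj(-1) + 5*(0)*conj(1)]
      = (1/20)[(2) + (2) + (-1 + sqrt(5)) + (-sqrt(5) - 1) + (-sqrt(5) - 1) + (-1 + sqrt(5)) + (0) + (0)] = 0/20 = 0
  <chi_2*chi_7, chi_5> = (1/20)[1*(2)*conj(2) + 1*(-2)*conj(-2) + 2*(1/2 - sqrt(5)/2)*conj(1/2 + sqrt(5)/2) + 2*(-sqrt(5)/2 - 1/2)*conj(-1/2 + sqrt(5)/2) + 2*(1/2 + sqrt(5)/2)*conj(1/2 - sqrt(5)/2) + 2*(-1/2 + sqrt(5)/2)*conj(-sqrt(5)/2 - 1/2) + 5*(0)*conj(0) + 5*(0)*conj(0)]
      = (1/20)[(4) + (4) + (-2) + (-2) + (-2) + (-2) + (0) + (0)] = 0/20 = 0
  <chi_2*chi_7, chi_6> = (1/20)[1*(2)*conj(2) + 1*(-2)*conj(2) + 2*(1/2 - sqrt(5)/2)*conj(-1/2 + sqrt(5)/2) + 2*(-sqrt(5)/2 - 1/2)*conj(-sqrt(5)/2 - 1/2) + 2*(1/2 + sqrt(5)/2)*conj(-sqrt(5)/2 - 1/2) + 2*(-1/2 + sqrt(5)/2)*conj(-1/2 + sqrt(5)/2) + 5*(0)*conj(0) + 5*(0)*conj(0)]
      = (1/20)[(4) + (-4) + (-3 + sqrt(5)) + (sqrt(5) + 3) + (-3 - sqrt(5)) + (3 - sqrt(5)) + (0) + (0)] = 0/20 = 0
  <chi_2*chi_7, chi_7> = (1/20)[1*(2)*conj(2) + 1*(-2)*conj(-2) + 2*(1/2 - sqrt(5)/2)*conj(1/2 - sqrt(5)/2) + 2*(-sqrt(5)/2 - 1/2)*conj(-sqrt(5)/2 - 1/2) + 2*(1/2 + sqrt(5)/2)*conj(1/2 + sqrt(5)/2) + 2*(-1/2 + sqrt(5)/2)*conj(-1/2 + sqrt(5)/2) + 5*(0)*conj(0) + 5*(0)*conj(0)]
      = (1/20)[(4) + (4) + (3 - sqrt(5)) + (sqrt(5) + 3) + (sqrt(5) + 3) + (3 - sqrt(5)) + (0) + (0)] = 20/20 = 1
  <chi_2*chi_7, chi_8> = (1/20)[1*(2)*conj(2) + 1*(-2)*conj(2) + 2*(1/2 - sqrt(5)/2)*conj(-sqrt(5)/2 - 1/2) + 2*(-sqrt(5)/2 - 1/2)*conj(-1/2 + sqrt(5)/2) + 2*(1/2 + sqrt(5)/2)*conj(-1/2 + sqrt(5)/2) + 2*(-1/2 + sqrt(5)/2)*conj(-sqrt(5)/2 - 1/2) + 5*(0)*conj(0) + 5*(0)*conj(0)]
      = (1/20)[(4) + (-4) + (2) + (-2) + (2) + (-2) + (0) + (0)] = 0/20 = 0
Hence the multiplicities are chi_7: 1. Dimension check: dim(chi_2)*dim(chi_7) = 1*2 = 2 and sum (mult * dim) = 1*2 = 2.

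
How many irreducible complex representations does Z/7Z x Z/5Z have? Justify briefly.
35

The number of irreducible complex representations of a finite group equals its number of conjugacy classes. Z/7Z x Z/5Z is abelian of order 35, so every element is its own conjugacy class: 35 classes, so Z/7Z x Z/5Z (order 35) has exactly 35 irreducible complex representations.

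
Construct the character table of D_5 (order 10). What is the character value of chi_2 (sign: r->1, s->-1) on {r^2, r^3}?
Conjugacy classes: {e} of size 1, {r^1, r^4} of size 2, {r^2, r^3} of size 2, {s, sr, ..., sr^4} of size 5.
Character table:
  irrep \ class              {e} (size 1)  {r^1, r^4} (size 2)  {r^2, r^3} (size 2)  {s, sr, ..., sr^4} (size 5)
  chi_1 (triv)               1             1                    1                    1                          
  chi_2 (sign: r->1, s->-1)  1             1                    1                    -1                         
  chi_3 (2d, j=1)            2             -1/2 + sqrt(5)/2     -sqrt(5)/2 - 1/2     0                          
  chi_4 (2d, j=2)            2             -sqrt(5)/2 - 1/2     -1/2 + sqrt(5)/2     0                          

Spot check: chi_2 (sign: r->1, s->-1) on {r^2, r^3} = 1.

Reasoning: D_5 has order 2*5 = 10 with 4 conjugacy classes, hence 4 irreducibles. Sum of squared dims 1 + 1 + 4 + 4 = 10 = |G|. Linear characters come from the abelianisation; the 2-dimensional irreps have character r^k -> 2*cos(2*pi*j*k/5), reflections -> 0.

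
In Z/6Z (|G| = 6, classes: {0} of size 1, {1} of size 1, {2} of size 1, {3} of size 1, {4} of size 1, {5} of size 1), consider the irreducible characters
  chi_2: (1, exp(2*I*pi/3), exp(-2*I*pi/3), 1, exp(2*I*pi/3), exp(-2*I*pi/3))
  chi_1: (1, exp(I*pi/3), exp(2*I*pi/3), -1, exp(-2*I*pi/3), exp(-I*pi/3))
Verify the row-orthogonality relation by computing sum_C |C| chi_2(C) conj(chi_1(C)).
Sum = 0; so <chi_2, chi_1> = 0 (distinct irreducibles are orthogonal).

Compute term by term over conjugacy classes (|C| * chi_2(C) * conj(chi_1(C))):
  1*(1)*conj(1) + 1*(exp(2*I*pi/3))*conj(exp(I*pi/3)) + 1*(exp(-2*I*pi/3))*conj(exp(2*I*pi/3)) + 1*(1)*conj(-1) + 1*(exp(2*I*pi/3))*conj(exp(-2*I*pi/3)) + 1*(exp(-2*I*pi/3))*conj(exp(-I*pi/3))
  = (1) + (exp(I*pi/3)) + (exp(2*I*pi/3)) + (-1) + (exp(-2*I*pi/3)) + (exp(-I*pi/3))
  = 0.
(Exp terms are combined using exp(i*s)*conj(exp(i*t)) = exp(i*(s-t)), and sums of them are collapsed using the identity that for every m > 1 the m distinct m-th roots of unity sum to 0, e.g. 1 + exp(2*I*pi/3) + exp(-2*I*pi/3) = 0.)
Dividing by |G| = 6 gives 0/6 = 0, matching the row-orthogonality relation <chi_2, chi_1> = [chi_2 = chi_1].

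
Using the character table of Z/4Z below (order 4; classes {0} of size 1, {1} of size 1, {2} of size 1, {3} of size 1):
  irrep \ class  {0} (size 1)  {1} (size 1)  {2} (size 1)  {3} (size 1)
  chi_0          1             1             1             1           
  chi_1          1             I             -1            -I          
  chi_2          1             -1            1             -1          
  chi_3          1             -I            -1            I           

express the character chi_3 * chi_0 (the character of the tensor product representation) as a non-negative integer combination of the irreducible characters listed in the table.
chi_3 tensor chi_0 = chi_3 (all other irreducibles have multiplicity 0).

Proof sketch: The character of a tensor product is the pointwise product (chi_3 * chi_0)(C) = chi_3(C) * chi_0(C):
  {0}: (1)*(1), {1}: (-I)*(1), {2}: (-1)*(1), {3}: (I)*(1)
so (chi_3 * chi_0) takes values
  {0} -> 1, {1} -> -I, {2} -> -1, {3} -> I.
Now take the inner product of this character with each irreducible chi from the table, <chi_3*chi_0, chi> = (1/4) sum_C |C| (chi_3*chi_0)(C) conj(chi(C)):
  <chi_3*chi_0, chi_0> = (1/4)[1*(1)*conj(1) + 1*(-I)*conj(1) + 1*(-1)*conj(1) + 1*(I)*conj(1)]
      = (1/4)[(1) + (-I) + (-1) + (I)] = 0/4 = 0
  <chi_3*chi_0, chi_1> = (1/4)[1*(1)*conj(1) + 1*(-I)*conj(I) + 1*(-1)*conj(-1) + 1*(I)*conj(-I)]
      = (1/4)[(1) + (-1) + (1) + (-1)] = 0/4 = 0
  <chi_3*chi_0, chi_2> = (1/4)[1*(1)*conj(1) + 1*(-I)*conj(-1) + 1*(-1)*conj(1) + 1*(I)*conj(-1)]
      = (1/4)[(1) + (I) + (-1) + (-I)] = 0/4 = 0
  <chi_3*chi_0, chi_3> = (1/4)[1*(1)*conj(1) + 1*(-I)*conj(-I) + 1*(-1)*conj(-1) + 1*(I)*conj(I)]
      = (1/4)[(1) + (1) + (1) + (1)] = 4/4 = 1
(Exp terms are combined using exp(i*s)*conj(exp(i*t)) = exp(i*(s-t)), and sums of them are collapsed using the identity that for every m > 1 the m distinct m-th roots of unity sum to 0, e.g. 1 + exp(2*I*pi/3) + exp(-2*I*pi/3) = 0.)
Hence the multiplicities are chi_3: 1. Dimension check: dim(chi_3)*dim(chi_0) = 1*1 = 1 and sum (mult * dim) = 1*1 = 1.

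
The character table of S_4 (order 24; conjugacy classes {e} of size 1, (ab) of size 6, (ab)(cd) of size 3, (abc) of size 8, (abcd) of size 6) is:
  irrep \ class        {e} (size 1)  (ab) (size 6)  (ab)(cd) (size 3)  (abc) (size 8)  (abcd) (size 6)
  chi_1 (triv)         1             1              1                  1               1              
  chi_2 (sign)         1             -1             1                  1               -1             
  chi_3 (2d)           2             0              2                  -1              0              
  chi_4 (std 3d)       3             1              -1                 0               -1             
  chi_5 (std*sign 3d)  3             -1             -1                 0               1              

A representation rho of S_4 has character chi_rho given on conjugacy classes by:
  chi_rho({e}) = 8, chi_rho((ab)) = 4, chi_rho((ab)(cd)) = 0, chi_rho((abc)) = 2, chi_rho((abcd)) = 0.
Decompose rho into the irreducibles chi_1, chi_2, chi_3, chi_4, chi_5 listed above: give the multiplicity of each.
Multiplicities: chi_1: 2, chi_2: 0, chi_3: 0, chi_4: 2, chi_5: 0.

Explanation: Use <chi_rho, chi> = (1/|G|) sum_C |C| * chi_rho(C) * conj(chi(C)) with |G| = 24 for each irreducible chi in the table:
  <chi_rho, chi_1> = (1/24)[1*(8)*conj(1) + 6*(4)*conj(1) + 3*(0)*conj(1) + 8*(2)*conj(1) + 6*(0)*conj(1)]
      = (1/24)[(8) + (24) + (0) + (16) + (0)] = 48/24 = 2
  <chi_rho, chi_2> = (1/24)[1*(8)*conj(1) + 6*(4)*conj(-1) + 3*(0)*conj(1) + 8*(2)*conj(1) + 6*(0)*conj(-1)]
      = (1/24)[(8) + (-24) + (0) + (16) + (0)] = 0/24 = 0
  <chi_rho, chi_3> = (1/24)[1*(8)*conj(2) + 6*(4)*conj(0) + 3*(0)*conj(2) + 8*(2)*conj(-1) + 6*(0)*conj(0)]
      = (1/24)[(16) + (0) + (0) + (-16) + (0)] = 0/24 = 0
  <chi_rho, chi_4> = (1/24)[1*(8)*conj(3) + 6*(4)*conj(1) + 3*(0)*conj(-1) + 8*(2)*conj(0) + 6*(0)*conj(-1)]
      = (1/24)[(24) + (24) + (0) + (0) + (0)] = 48/24 = 2
  <chi_rho, chi_5> = (1/24)[1*(8)*conj(3) + 6*(4)*conj(-1) + 3*(0)*conj(-1) + 8*(2)*conj(0) + 6*(0)*conj(1)]
      = (1/24)[(24) + (-24) + (0) + (0) + (0)] = 0/24 = 0
Dimension check: dim(rho) = sum (mult * dim) = 2*1 + 0*1 + 0*2 + 2*3 + 0*3 = 8 = chi_rho(e) = 8.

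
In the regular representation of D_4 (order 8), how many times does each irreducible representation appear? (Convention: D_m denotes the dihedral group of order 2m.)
Each irreducible V_i of dimension d_i appears with multiplicity d_i, i.e. rho_reg = (direct sum over all irreducibles V_i) d_i V_i. The irreducible dimensions for D_4 are 1, 1, 1, 1, 2: 4 irreducibles of dimension 1, each with multiplicity 1; 1 irreducible of dimension 2, with multiplicity 2. Total dimension 4*1*1 + 1*2*2 = 8 = |G|.

Why: General theorem: in the regular representation of a finite group G, each irreducible appears with multiplicity equal to its dimension. Check: dim(rho_reg) = sum d_i^2 = 1 + 1 + 1 + 1 + 4 = 8 = |G|.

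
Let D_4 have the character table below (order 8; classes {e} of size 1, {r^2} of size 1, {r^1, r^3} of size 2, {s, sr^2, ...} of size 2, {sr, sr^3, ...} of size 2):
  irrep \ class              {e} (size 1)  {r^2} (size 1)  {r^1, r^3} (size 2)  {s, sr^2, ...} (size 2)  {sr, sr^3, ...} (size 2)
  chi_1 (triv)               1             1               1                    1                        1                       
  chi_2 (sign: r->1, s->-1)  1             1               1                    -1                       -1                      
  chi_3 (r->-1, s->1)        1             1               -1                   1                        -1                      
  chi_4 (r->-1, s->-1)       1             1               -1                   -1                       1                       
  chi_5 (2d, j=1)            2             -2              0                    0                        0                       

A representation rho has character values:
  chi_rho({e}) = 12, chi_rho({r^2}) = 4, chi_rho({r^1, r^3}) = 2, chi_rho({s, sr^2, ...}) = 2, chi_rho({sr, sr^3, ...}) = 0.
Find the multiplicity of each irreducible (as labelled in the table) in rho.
Multiplicities: chi_1: 3, chi_2: 2, chi_3: 2, chi_4: 1, chi_5: 2.

Argument: Use <chi_rho, chi> = (1/|G|) sum_C |C| * chi_rho(C) * conj(chi(C)) with |G| = 8 for each irreducible chi in the table:
  <chi_rho, chi_1> = (1/8)[1*(12)*conj(1) + 1*(4)*conj(1) + 2*(2)*conj(1) + 2*(2)*conj(1) + 2*(0)*conj(1)]
      = (1/8)[(12) + (4) + (4) + (4) + (0)] = 24/8 = 3
  <chi_rho, chi_2> = (1/8)[1*(12)*conj(1) + 1*(4)*conj(1) + 2*(2)*conj(1) + 2*(2)*conj(-1) + 2*(0)*conj(-1)]
      = (1/8)[(12) + (4) + (4) + (-4) + (0)] = 16/8 = 2
  <chi_rho, chi_3> = (1/8)[1*(12)*conj(1) + 1*(4)*conj(1) + 2*(2)*conj(-1) + 2*(2)*conj(1) + 2*(0)*conj(-1)]
      = (1/8)[(12) + (4) + (-4) + (4) + (0)] = 16/8 = 2
  <chi_rho, chi_4> = (1/8)[1*(12)*conj(1) + 1*(4)*conj(1) + 2*(2)*conj(-1) + 2*(2)*conj(-1) + 2*(0)*conj(1)]
      = (1/8)[(12) + (4) + (-4) + (-4) + (0)] = 8/8 = 1
  <chi_rho, chi_5> = (1/8)[1*(12)*conj(2) + 1*(4)*conj(-2) + 2*(2)*conj(0) + 2*(2)*conj(0) + 2*(0)*conj(0)]
      = (1/8)[(24) + (-8) + (0) + (0) + (0)] = 16/8 = 2
Dimension check: dim(rho) = sum (mult * dim) = 3*1 + 2*1 + 2*1 + 1*1 + 2*2 = 12 = chi_rho(e) = 12.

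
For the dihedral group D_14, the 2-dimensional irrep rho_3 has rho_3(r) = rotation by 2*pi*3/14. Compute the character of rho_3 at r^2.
chi_{rho_3}(r^2) = 2*cos(2*pi*3*2/14) = -2*cos(pi/7)

Why: rho_3(r^2) is rotation by angle 2*pi*3*2/14, whose trace is 2*cos(2*pi*3*2/14) = -2*cos(pi/7).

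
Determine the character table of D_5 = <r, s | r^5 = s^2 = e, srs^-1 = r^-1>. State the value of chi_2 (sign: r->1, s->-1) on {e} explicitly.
Conjugacy classes: {e} of size 1, {r^1, r^4} of size 2, {r^2, r^3} of size 2, {s, sr, ..., sr^4} of size 5.
Character table:
  irrep \ class              {e} (size 1)  {r^1, r^4} (size 2)  {r^2, r^3} (size 2)  {s, sr, ..., sr^4} (size 5)
  chi_1 (triv)               1             1                    1                    1                          
  chi_2 (sign: r->1, s->-1)  1             1                    1                    -1                         
  chi_3 (2d, j=1)            2             -1/2 + sqrt(5)/2     -sqrt(5)/2 - 1/2     0                          
  chi_4 (2d, j=2)            2             -sqrt(5)/2 - 1/2     -1/2 + sqrt(5)/2     0                          

Spot check: chi_2 (sign: r->1, s->-1) on {e} = 1.

Explanation: D_5 has order 2*5 = 10 with 4 conjugacy classes, hence 4 irreducibles. Sum of squared dims 1 + 1 + 4 + 4 = 10 = |G|. Linear characters come from the abelianisation; the 2-dimensional irreps have character r^k -> 2*cos(2*pi*j*k/5), reflections -> 0.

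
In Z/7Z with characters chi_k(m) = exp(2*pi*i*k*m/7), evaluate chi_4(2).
chi_4(2) = zeta_7^8 = exp(2*I*pi/7)

Justification: chi_4(2) = zeta_7^(4*2) = zeta_7^8. Since zeta_7^7 = 1, this equals zeta_7^1 = exp(2*pi*i*1/7) = exp(2*I*pi/7).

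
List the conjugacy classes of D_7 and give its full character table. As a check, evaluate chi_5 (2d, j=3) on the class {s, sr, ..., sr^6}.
Conjugacy classes: {e} of size 1, {r^1, r^6} of size 2, {r^2, r^5} of size 2, {r^3, r^4} of size 2, {s, sr, ..., sr^6} of size 7.
Character table:
  irrep \ class              {e} (size 1)  {r^1, r^6} (size 2)  {r^2, r^5} (size 2)  {r^3, r^4} (size 2)  {s, sr, ..., sr^6} (size 7)
  chi_1 (triv)               1             1                    1                    1                    1                          
  chi_2 (sign: r->1, s->-1)  1             1                    1                    1                    -1                         
  chi_3 (2d, j=1)            2             2*cos(2*pi/7)        -2*cos(3*pi/7)       -2*cos(pi/7)         0                          
  chi_4 (2d, j=2)            2             -2*cos(3*pi/7)       -2*cos(pi/7)         2*cos(2*pi/7)        0                          
  chi_5 (2d, j=3)            2             -2*cos(pi/7)         2*cos(2*pi/7)        -2*cos(3*pi/7)       0                          

Spot check: chi_5 (2d, j=3) on {s, sr, ..., sr^6} = 0.

Why: D_7 has order 2*7 = 14 with 5 conjugacy classes, hence 5 irreducibles. Sum of squared dims 1 + 1 + 4 + 4 + 4 = 14 = |G|. Linear characters come from the abelianisation; the 2-dimensional irreps have character r^k -> 2*cos(2*pi*j*k/7), reflections -> 0.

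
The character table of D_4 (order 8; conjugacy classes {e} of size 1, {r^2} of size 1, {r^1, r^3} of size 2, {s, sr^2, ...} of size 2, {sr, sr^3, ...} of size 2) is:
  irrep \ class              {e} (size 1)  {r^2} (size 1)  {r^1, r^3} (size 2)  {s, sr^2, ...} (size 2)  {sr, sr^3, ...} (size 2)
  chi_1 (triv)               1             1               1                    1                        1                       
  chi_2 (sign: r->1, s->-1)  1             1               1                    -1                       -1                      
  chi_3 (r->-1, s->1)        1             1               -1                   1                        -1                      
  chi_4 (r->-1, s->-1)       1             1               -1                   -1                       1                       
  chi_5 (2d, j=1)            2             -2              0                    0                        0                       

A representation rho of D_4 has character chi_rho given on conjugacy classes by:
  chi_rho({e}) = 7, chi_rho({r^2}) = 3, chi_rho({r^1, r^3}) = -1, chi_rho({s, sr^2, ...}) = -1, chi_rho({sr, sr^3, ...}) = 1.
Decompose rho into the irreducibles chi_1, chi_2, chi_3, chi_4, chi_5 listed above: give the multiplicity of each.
Multiplicities: chi_1: 1, chi_2: 1, chi_3: 1, chi_4: 2, chi_5: 1.

Derivation: Use <chi_rho, chi> = (1/|G|) sum_C |C| * chi_rho(C) * conj(chi(C)) with |G| = 8 for each irreducible chi in the table:
  <chi_rho, chi_1> = (1/8)[1*(7)*conj(1) + 1*(3)*conj(1) + 2*(-1)*conj(1) + 2*(-1)*conj(1) + 2*(1)*conj(1)]
      = (1/8)[(7) + (3) + (-2) + (-2) + (2)] = 8/8 = 1
  <chi_rho, chi_2> = (1/8)[1*(7)*conj(1) + 1*(3)*conj(1) + 2*(-1)*conj(1) + 2*(-1)*conj(-1) + 2*(1)*conj(-1)]
      = (1/8)[(7) + (3) + (-2) + (2) + (-2)] = 8/8 = 1
  <chi_rho, chi_3> = (1/8)[1*(7)*conj(1) + 1*(3)*conj(1) + 2*(-1)*conj(-1) + 2*(-1)*conj(1) + 2*(1)*conj(-1)]
      = (1/8)[(7) + (3) + (2) + (-2) + (-2)] = 8/8 = 1
  <chi_rho, chi_4> = (1/8)[1*(7)*conj(1) + 1*(3)*conj(1) + 2*(-1)*conj(-1) + 2*(-1)*conj(-1) + 2*(1)*conj(1)]
      = (1/8)[(7) + (3) + (2) + (2) + (2)] = 16/8 = 2
  <chi_rho, chi_5> = (1/8)[1*(7)*conj(2) + 1*(3)*conj(-2) + 2*(-1)*conj(0) + 2*(-1)*conj(0) + 2*(1)*conj(0)]
      = (1/8)[(14) + (-6) + (0) + (0) + (0)] = 8/8 = 1
Dimension check: dim(rho) = sum (mult * dim) = 1*1 + 1*1 + 1*1 + 2*1 + 1*2 = 7 = chi_rho(e) = 7.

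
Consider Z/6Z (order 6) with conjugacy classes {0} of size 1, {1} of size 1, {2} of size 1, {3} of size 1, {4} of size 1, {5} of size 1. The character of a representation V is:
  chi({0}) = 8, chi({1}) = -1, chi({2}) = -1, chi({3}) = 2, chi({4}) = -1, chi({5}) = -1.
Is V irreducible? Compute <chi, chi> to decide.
Not irreducible (reducible): <chi, chi> = 12 > 1.

<chi, chi> = (1/|G|) sum_C |C| * |chi(C)|^2 = (1/6)[1*|8|^2 + 1*|-1|^2 + 1*|-1|^2 + 1*|2|^2 + 1*|-1|^2 + 1*|-1|^2]
  = (1/6)[(64) + (1) + (1) + (4) + (1) + (1)] = 72/6 = 12.
(Exp terms are combined using exp(i*s)*conj(exp(i*t)) = exp(i*(s-t)), and sums of them are collapsed using the identity that for every m > 1 the m distinct m-th roots of unity sum to 0, e.g. 1 + exp(2*I*pi/3) + exp(-2*I*pi/3) = 0.)
A character is irreducible iff <chi, chi> = 1, so this representation is reducible.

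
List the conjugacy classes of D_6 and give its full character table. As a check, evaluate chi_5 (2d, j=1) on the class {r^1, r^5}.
Conjugacy classes: {e} of size 1, {r^3} of size 1, {r^1, r^5} of size 2, {r^2, r^4} of size 2, {s, sr^2, ...} of size 3, {sr, sr^3, ...} of size 3.
Character table:
  irrep \ class              {e} (size 1)  {r^3} (size 1)  {r^1, r^5} (size 2)  {r^2, r^4} (size 2)  {s, sr^2, ...} (size 3)  {sr, sr^3, ...} (size 3)
  chi_1 (triv)               1             1               1                    1                    1                        1                       
  chi_2 (sign: r->1, s->-1)  1             1               1                    1                    -1                       -1                      
  chi_3 (r->-1, s->1)        1             -1              -1                   1                    1                        -1                      
  chi_4 (r->-1, s->-1)       1             -1              -1                   1                    -1                       1                       
  chi_5 (2d, j=1)            2             -2              1                    -1                   0                        0                       
  chi_6 (2d, j=2)            2             2               -1                   -1                   0                        0                       

Spot check: chi_5 (2d, j=1) on {r^1, r^5} = 1.

Working: D_6 has order 2*6 = 12 with 6 conjugacy classes, hence 6 irreducibles. Sum of squared dims 1 + 1 + 1 + 1 + 4 + 4 = 12 = |G|. Linear characters come from the abelianisation; the 2-dimensional irreps have character r^k -> 2*cos(2*pi*j*k/6), reflections -> 0.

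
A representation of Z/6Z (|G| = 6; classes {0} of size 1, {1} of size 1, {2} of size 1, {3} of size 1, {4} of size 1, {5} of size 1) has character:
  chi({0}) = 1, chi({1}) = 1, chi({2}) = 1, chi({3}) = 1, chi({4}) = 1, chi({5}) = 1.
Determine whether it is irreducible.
Irreducible: <chi, chi> = 1.

Working: <chi, chi> = (1/|G|) sum_C |C| * |chi(C)|^2 = (1/6)[1*|1|^2 + 1*|1|^2 + 1*|1|^2 + 1*|1|^2 + 1*|1|^2 + 1*|1|^2]
  = (1/6)[(1) + (1) + (1) + (1) + (1) + (1)] = 6/6 = 1.
(Exp terms are combined using exp(i*s)*conj(exp(i*t)) = exp(i*(s-t)), and sums of them are collapsed using the identity that for every m > 1 the m distinct m-th roots of unity sum to 0, e.g. 1 + exp(2*I*pi/3) + exp(-2*I*pi/3) = 0.)
A character is irreducible iff <chi, chi> = 1, so this representation is irreducible.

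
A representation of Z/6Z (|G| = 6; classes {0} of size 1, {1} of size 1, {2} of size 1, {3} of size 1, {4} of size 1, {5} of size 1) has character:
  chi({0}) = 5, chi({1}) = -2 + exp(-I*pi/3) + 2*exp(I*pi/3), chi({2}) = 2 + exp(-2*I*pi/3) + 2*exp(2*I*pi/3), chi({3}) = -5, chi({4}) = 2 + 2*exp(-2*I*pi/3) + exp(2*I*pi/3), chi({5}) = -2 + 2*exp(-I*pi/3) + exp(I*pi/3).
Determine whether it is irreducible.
Not irreducible (reducible): <chi, chi> = 9 > 1.

Why: <chi, chi> = (1/|G|) sum_C |C| * |chi(C)|^2 = (1/6)[1*|5|^2 + 1*|-2 + exp(-I*pi/3) + 2*exp(I*pi/3)|^2 + 1*|2 + exp(-2*I*pi/3) + 2*exp(2*I*pi/3)|^2 + 1*|-5|^2 + 1*|2 + 2*exp(-2*I*pi/3) + exp(2*I*pi/3)|^2 + 1*|-2 + 2*exp(-I*pi/3) + exp(I*pi/3)|^2]
  = (1/6)[(25) + (1) + (1) + (25) + (1) + (1)] = 54/6 = 9.
(Exp terms are combined using exp(i*s)*conj(exp(i*t)) = exp(i*(s-t)), and sums of them are collapsed using the identity that for every m > 1 the m distinct m-th roots of unity sum to 0, e.g. 1 + exp(2*I*pi/3) + exp(-2*I*pi/3) = 0.)
A character is irreducible iff <chi, chi> = 1, so this representation is reducible.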